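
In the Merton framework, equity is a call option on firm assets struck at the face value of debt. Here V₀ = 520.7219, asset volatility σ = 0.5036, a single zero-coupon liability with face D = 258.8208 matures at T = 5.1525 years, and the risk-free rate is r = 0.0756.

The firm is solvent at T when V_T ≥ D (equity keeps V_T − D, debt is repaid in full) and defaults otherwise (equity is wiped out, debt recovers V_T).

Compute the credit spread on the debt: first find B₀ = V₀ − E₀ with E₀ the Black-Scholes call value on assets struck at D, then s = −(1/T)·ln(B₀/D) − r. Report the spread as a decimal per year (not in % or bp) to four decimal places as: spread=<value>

d₁ = [ln(V₀/D) + (r + σ²/2)T] / (σ√T)
   = [ln(520.7219/258.8208) + (0.0756 + 0.5·0.5036²)·5.1525] / (0.5036·√5.1525)
   = [0.699080 + 1.042899] / 1.143128 = 1.523871
d₂ = d₁ − σ√T = 1.523871 − 1.143128 = 0.380744
N(d₁) = 0.936230,  N(d₂) = 0.648303,  e^(−rT) = 0.677376
E₀ = V₀·N(d₁) − D·e^(−rT)·N(d₂)
   = 520.7219·0.936230 − 258.8208·0.677376·0.648303 = 373.855386
B₀ = V₀ − E₀ = 520.7219 − 373.855386 = 146.866514
spread = −(1/T)·ln(B₀/D) − r = −(1/5.1525)·ln(146.866514/258.8208) − 0.0756 = 0.03436833

spread=0.0344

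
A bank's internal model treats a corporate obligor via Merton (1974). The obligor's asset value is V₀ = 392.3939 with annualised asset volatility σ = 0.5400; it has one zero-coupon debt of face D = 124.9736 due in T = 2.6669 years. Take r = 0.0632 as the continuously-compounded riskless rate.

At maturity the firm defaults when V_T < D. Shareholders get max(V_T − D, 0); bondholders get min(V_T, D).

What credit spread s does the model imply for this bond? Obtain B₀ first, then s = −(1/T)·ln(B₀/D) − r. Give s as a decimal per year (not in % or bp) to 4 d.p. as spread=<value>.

spread=0.0183

d₁ = [ln(V₀/D) + (r + σ²/2)T] / (σ√T)
   = [ln(392.3939/124.9736) + (0.0632 + 0.5·0.5400²)·2.6669] / (0.5400·√2.6669)
   = [1.144164 + 0.557382] / 0.881855 = 1.929508
d₂ = d₁ − σ√T = 1.929508 − 0.881855 = 1.047653
N(d₁) = 0.973166,  N(d₂) = 0.852601,  e^(−rT) = 0.844891
E₀ = V₀·N(d₁) − D·e^(−rT)·N(d₂)
   = 392.3939·0.973166 − 124.9736·0.844891·0.852601 = 291.839152
B₀ = V₀ − E₀ = 392.3939 − 291.839152 = 100.554748
spread = −(1/T)·ln(B₀/D) − r = −(1/2.6669)·ln(100.554748/124.9736) − 0.0632 = 0.01831793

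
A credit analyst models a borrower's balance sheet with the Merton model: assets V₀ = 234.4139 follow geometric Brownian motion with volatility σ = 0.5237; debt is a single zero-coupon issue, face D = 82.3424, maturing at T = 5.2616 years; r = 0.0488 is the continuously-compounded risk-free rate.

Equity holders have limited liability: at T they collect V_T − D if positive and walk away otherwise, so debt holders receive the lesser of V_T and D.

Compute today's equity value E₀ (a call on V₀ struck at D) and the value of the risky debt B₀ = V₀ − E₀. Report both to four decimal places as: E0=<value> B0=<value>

E0=179.9553 B0=54.4586

d₁ = [ln(V₀/D) + (r + σ²/2)T] / (σ√T)
   = [ln(234.4139/82.3424) + (0.0488 + 0.5·0.5237²)·5.2616] / (0.5237·√5.2616)
   = [1.046202 + 0.978294] / 1.201272 = 1.685293
d₂ = d₁ − σ√T = 1.685293 − 1.201272 = 0.484021
N(d₁) = 0.954034,  N(d₂) = 0.685814,  e^(−rT) = 0.773549
E₀ = V₀·N(d₁) − D·e^(−rT)·N(d₂)
   = 234.4139·0.954034 − 82.3424·0.773549·0.685814 = 179.955265
B₀ = V₀ − E₀ = 234.4139 − 179.955265 = 54.458635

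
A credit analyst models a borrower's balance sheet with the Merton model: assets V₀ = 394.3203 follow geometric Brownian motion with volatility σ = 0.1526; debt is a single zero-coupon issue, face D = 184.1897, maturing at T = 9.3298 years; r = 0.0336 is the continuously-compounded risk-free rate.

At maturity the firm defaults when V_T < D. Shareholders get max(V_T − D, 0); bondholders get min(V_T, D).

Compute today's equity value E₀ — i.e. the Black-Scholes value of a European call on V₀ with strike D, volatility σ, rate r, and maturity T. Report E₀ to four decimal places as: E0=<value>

E0=260.0747

d₁ = [ln(V₀/D) + (r + σ²/2)T] / (σ√T)
   = [ln(394.3203/184.1897) + (0.0336 + 0.5·0.1526²)·9.3298] / (0.1526·√9.3298)
   = [0.761197 + 0.422112] / 0.466112 = 2.538677
d₂ = d₁ − σ√T = 2.538677 − 0.466112 = 2.072565
N(d₁) = 0.994436,  N(d₂) = 0.980894,  e^(−rT) = 0.730898
E₀ = V₀·N(d₁) − D·e^(−rT)·N(d₂)
   = 394.3203·0.994436 − 184.1897·0.730898·0.980894 = 260.074735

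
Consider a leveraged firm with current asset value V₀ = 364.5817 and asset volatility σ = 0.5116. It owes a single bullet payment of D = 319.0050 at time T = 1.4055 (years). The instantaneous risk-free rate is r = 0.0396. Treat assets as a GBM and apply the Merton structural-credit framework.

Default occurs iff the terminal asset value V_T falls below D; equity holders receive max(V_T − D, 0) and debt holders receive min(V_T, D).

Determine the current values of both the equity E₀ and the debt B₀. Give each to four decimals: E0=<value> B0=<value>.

E0=114.5200 B0=250.0617

d₁ = [ln(V₀/D) + (r + σ²/2)T] / (σ√T)
   = [ln(364.5817/319.0050) + (0.0396 + 0.5·0.5116²)·1.4055] / (0.5116·√1.4055)
   = [0.133544 + 0.239592] / 0.606521 = 0.615206
d₂ = d₁ − σ√T = 0.615206 − 0.606521 = 0.008685
N(d₁) = 0.730791,  N(d₂) = 0.503465,  e^(−rT) = 0.945863
E₀ = V₀·N(d₁) − D·e^(−rT)·N(d₂)
   = 364.5817·0.730791 − 319.0050·0.945863·0.503465 = 114.520004
B₀ = V₀ − E₀ = 364.5817 − 114.520004 = 250.061696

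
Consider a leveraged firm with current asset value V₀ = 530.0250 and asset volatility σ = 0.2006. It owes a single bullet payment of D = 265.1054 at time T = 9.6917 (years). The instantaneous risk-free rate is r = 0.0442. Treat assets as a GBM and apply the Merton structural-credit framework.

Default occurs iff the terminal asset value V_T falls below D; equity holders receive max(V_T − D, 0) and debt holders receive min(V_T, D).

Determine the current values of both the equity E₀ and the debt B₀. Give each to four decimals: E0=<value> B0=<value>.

d₁ = [ln(V₀/D) + (r + σ²/2)T] / (σ√T)
   = [ln(530.0250/265.1054) + (0.0442 + 0.5·0.2006²)·9.6917] / (0.2006·√9.6917)
   = [0.692797 + 0.623372] / 0.624498 = 2.107563
d₂ = d₁ − σ√T = 2.107563 − 0.624498 = 1.483065
N(d₁) = 0.982466,  N(d₂) = 0.930971,  e^(−rT) = 0.651568
E₀ = V₀·N(d₁) − D·e^(−rT)·N(d₂)
   = 530.0250·0.982466 − 265.1054·0.651568·0.930971 = 359.920662
B₀ = V₀ − E₀ = 530.0250 − 359.920662 = 170.104338

E0=359.9207 B0=170.1043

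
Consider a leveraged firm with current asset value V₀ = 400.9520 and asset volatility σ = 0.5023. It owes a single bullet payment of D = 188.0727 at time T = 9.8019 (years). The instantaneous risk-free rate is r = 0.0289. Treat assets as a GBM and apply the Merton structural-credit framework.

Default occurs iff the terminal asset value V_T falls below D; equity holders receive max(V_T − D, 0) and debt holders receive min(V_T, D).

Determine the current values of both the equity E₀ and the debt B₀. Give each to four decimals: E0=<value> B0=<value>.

E0=307.5439 B0=93.4081

d₁ = [ln(V₀/D) + (r + σ²/2)T] / (σ√T)
   = [ln(400.9520/188.0727) + (0.0289 + 0.5·0.5023²)·9.8019] / (0.5023·√9.8019)
   = [0.757013 + 1.519811] / 1.572600 = 1.447808
d₂ = d₁ − σ√T = 1.447808 − 1.572600 = -0.124792
N(d₁) = 0.926165,  N(d₂) = 0.450344,  e^(−rT) = 0.753313
E₀ = V₀·N(d₁) − D·e^(−rT)·N(d₂)
   = 400.9520·0.926165 − 188.0727·0.753313·0.450344 = 307.543917
B₀ = V₀ − E₀ = 400.9520 − 307.543917 = 93.408083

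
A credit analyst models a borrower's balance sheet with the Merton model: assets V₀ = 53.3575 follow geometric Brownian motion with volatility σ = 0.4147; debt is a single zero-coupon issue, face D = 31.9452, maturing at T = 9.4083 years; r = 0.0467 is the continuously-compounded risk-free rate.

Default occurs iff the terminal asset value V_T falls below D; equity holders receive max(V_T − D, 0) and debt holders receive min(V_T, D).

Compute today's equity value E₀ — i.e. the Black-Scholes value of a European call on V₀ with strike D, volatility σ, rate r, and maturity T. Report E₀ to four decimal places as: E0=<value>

d₁ = [ln(V₀/D) + (r + σ²/2)T] / (σ√T)
   = [ln(53.3575/31.9452) + (0.0467 + 0.5·0.4147²)·9.4083] / (0.4147·√9.4083)
   = [0.512993 + 1.248369] / 1.272007 = 1.384710
d₂ = d₁ − σ√T = 1.384710 − 1.272007 = 0.112703
N(d₁) = 0.916929,  N(d₂) = 0.544867,  e^(−rT) = 0.644444
E₀ = V₀·N(d₁) − D·e^(−rT)·N(d₂)
   = 53.3575·0.916929 − 31.9452·0.644444·0.544867 = 37.707949

E0=37.7079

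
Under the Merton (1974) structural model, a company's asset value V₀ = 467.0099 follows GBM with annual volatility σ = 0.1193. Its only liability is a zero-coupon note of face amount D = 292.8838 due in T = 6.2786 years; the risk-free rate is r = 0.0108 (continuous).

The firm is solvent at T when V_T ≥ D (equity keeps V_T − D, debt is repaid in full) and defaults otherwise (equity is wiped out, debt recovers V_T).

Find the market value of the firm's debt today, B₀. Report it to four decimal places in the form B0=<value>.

B0=272.1217

d₁ = [ln(V₀/D) + (r + σ²/2)T] / (σ√T)
   = [ln(467.0099/292.8838) + (0.0108 + 0.5·0.1193²)·6.2786] / (0.1193·√6.2786)
   = [0.466575 + 0.112489] / 0.298932 = 1.937110
d₂ = d₁ − σ√T = 1.937110 − 0.298932 = 1.638178
N(d₁) = 0.973634,  N(d₂) = 0.949308,  e^(−rT) = 0.934439
E₀ = V₀·N(d₁) − D·e^(−rT)·N(d₂)
   = 467.0099·0.973634 − 292.8838·0.934439·0.949308 = 194.888240
B₀ = V₀ − E₀ = 467.0099 − 194.888240 = 272.121660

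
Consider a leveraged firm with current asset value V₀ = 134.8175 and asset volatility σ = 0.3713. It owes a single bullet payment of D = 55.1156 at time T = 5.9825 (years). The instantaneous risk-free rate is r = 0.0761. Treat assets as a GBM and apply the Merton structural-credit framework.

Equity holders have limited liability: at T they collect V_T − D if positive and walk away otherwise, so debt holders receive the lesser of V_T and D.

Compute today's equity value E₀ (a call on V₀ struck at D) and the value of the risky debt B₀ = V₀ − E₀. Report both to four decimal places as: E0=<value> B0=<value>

E0=101.6094 B0=33.2081

d₁ = [ln(V₀/D) + (r + σ²/2)T] / (σ√T)
   = [ln(134.8175/55.1156) + (0.0761 + 0.5·0.3713²)·5.9825] / (0.3713·√5.9825)
   = [0.894489 + 0.867653] / 0.908168 = 1.940326
d₂ = d₁ − σ√T = 1.940326 − 0.908168 = 1.032158
N(d₁) = 0.973830,  N(d₂) = 0.849001,  e^(−rT) = 0.634278
E₀ = V₀·N(d₁) − D·e^(−rT)·N(d₂)
   = 134.8175·0.973830 − 55.1156·0.634278·0.849001 = 101.609436
B₀ = V₀ − E₀ = 134.8175 − 101.609436 = 33.208064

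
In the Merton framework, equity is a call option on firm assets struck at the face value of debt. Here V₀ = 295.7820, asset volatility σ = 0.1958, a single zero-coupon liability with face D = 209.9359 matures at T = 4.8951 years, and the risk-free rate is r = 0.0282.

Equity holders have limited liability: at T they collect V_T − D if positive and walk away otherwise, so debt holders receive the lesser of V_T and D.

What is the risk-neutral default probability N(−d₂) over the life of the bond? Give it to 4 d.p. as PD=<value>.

PD=0.1858

d₁ = [ln(V₀/D) + (r + σ²/2)T] / (σ√T)
   = [ln(295.7820/209.9359) + (0.0282 + 0.5·0.1958²)·4.8951] / (0.1958·√4.8951)
   = [0.342820 + 0.231875] / 0.433205 = 1.326613
d₂ = d₁ − σ√T = 1.326613 − 0.433205 = 0.893408
risk-neutral PD = N(−d₂) = N(-0.893408) = 0.185819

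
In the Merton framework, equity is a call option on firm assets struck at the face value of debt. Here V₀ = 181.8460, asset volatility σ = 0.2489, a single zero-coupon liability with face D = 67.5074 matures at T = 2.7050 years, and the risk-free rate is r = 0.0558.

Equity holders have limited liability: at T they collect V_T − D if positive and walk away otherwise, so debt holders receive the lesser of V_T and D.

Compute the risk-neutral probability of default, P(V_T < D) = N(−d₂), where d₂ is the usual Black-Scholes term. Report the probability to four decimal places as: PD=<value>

d₁ = [ln(V₀/D) + (r + σ²/2)T] / (σ√T)
   = [ln(181.8460/67.5074) + (0.0558 + 0.5·0.2489²)·2.7050] / (0.2489·√2.7050)
   = [0.990923 + 0.234728] / 0.409363 = 2.994045
d₂ = d₁ − σ√T = 2.994045 − 0.409363 = 2.584682
risk-neutral PD = N(−d₂) = N(-2.584682) = 0.004873

PD=0.0049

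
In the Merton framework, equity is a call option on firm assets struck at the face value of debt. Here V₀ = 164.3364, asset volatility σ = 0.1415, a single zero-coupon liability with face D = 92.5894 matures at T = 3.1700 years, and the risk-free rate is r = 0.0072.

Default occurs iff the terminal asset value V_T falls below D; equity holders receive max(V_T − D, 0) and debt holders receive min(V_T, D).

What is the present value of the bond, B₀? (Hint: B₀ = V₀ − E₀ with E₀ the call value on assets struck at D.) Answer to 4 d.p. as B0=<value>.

d₁ = [ln(V₀/D) + (r + σ²/2)T] / (σ√T)
   = [ln(164.3364/92.5894) + (0.0072 + 0.5·0.1415²)·3.1700] / (0.1415·√3.1700)
   = [0.573741 + 0.054559] / 0.251934 = 2.493912
d₂ = d₁ − σ√T = 2.493912 − 0.251934 = 2.241978
N(d₁) = 0.993683,  N(d₂) = 0.987519,  e^(−rT) = 0.977434
E₀ = V₀·N(d₁) − D·e^(−rT)·N(d₂)
   = 164.3364·0.993683 − 92.5894·0.977434·0.987519 = 73.927748
B₀ = V₀ − E₀ = 164.3364 − 73.927748 = 90.408652

B0=90.4087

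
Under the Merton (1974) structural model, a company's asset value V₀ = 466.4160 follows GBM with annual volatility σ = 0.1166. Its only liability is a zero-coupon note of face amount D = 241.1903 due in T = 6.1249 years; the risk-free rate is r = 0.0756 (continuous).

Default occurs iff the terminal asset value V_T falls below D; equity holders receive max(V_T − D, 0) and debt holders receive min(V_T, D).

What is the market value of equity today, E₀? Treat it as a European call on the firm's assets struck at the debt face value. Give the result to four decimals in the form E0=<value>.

E0=314.6199

d₁ = [ln(V₀/D) + (r + σ²/2)T] / (σ√T)
   = [ln(466.4160/241.1903) + (0.0756 + 0.5·0.1166²)·6.1249] / (0.1166·√6.1249)
   = [0.659492 + 0.504678] / 0.288568 = 4.034301
d₂ = d₁ − σ√T = 4.034301 − 0.288568 = 3.745733
N(d₁) = 0.999973,  N(d₂) = 0.999910,  e^(−rT) = 0.629366
E₀ = V₀·N(d₁) − D·e^(−rT)·N(d₂)
   = 466.4160·0.999973 − 241.1903·0.629366·0.999910 = 314.619925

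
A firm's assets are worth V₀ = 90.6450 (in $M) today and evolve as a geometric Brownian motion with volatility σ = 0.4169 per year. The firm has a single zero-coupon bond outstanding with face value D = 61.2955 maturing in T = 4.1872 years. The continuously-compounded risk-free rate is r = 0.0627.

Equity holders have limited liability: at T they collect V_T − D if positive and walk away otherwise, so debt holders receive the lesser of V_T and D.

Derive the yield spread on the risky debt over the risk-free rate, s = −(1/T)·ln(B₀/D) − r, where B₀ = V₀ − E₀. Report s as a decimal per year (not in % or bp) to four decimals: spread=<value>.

spread=0.0369

d₁ = [ln(V₀/D) + (r + σ²/2)T] / (σ√T)
   = [ln(90.6450/61.2955) + (0.0627 + 0.5·0.4169²)·4.1872] / (0.4169·√4.1872)
   = [0.391244 + 0.626417] / 0.853088 = 1.192915
d₂ = d₁ − σ√T = 1.192915 − 0.853088 = 0.339827
N(d₁) = 0.883549,  N(d₂) = 0.633007,  e^(−rT) = 0.769098
E₀ = V₀·N(d₁) − D·e^(−rT)·N(d₂)
   = 90.6450·0.883549 − 61.2955·0.769098·0.633007 = 50.247930
B₀ = V₀ − E₀ = 90.6450 − 50.247930 = 40.397070
spread = −(1/T)·ln(B₀/D) − r = −(1/4.1872)·ln(40.397070/61.2955) − 0.0627 = 0.03687709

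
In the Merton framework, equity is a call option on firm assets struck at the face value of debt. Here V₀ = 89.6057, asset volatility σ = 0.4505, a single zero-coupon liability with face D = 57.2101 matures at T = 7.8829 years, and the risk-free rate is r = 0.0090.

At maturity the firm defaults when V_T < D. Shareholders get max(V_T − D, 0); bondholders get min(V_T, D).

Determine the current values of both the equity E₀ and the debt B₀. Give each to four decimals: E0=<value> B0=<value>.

E0=54.3338 B0=35.2719

d₁ = [ln(V₀/D) + (r + σ²/2)T] / (σ√T)
   = [ln(89.6057/57.2101) + (0.0090 + 0.5·0.4505²)·7.8829] / (0.4505·√7.8829)
   = [0.448688 + 0.870864] / 1.264846 = 1.043251
d₂ = d₁ − σ√T = 1.043251 − 1.264846 = -0.221595
N(d₁) = 0.851584,  N(d₂) = 0.412315,  e^(−rT) = 0.931512
E₀ = V₀·N(d₁) − D·e^(−rT)·N(d₂)
   = 89.6057·0.851584 − 57.2101·0.931512·0.412315 = 54.333759
B₀ = V₀ − E₀ = 89.6057 − 54.333759 = 35.271941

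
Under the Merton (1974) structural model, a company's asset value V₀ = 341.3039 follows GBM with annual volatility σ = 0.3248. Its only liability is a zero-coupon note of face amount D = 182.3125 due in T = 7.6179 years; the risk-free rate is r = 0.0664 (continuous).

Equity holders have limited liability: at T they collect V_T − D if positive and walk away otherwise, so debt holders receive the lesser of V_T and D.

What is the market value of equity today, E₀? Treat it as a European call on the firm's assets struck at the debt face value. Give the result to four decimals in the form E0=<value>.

E0=239.3381

d₁ = [ln(V₀/D) + (r + σ²/2)T] / (σ√T)
   = [ln(341.3039/182.3125) + (0.0664 + 0.5·0.3248²)·7.6179] / (0.3248·√7.6179)
   = [0.627051 + 0.907654] / 0.896466 = 1.711951
d₂ = d₁ − σ√T = 1.711951 − 0.896466 = 0.815485
N(d₁) = 0.956547,  N(d₂) = 0.792603,  e^(−rT) = 0.603006
E₀ = V₀·N(d₁) − D·e^(−rT)·N(d₂)
   = 341.3039·0.956547 − 182.3125·0.603006·0.792603 = 239.338108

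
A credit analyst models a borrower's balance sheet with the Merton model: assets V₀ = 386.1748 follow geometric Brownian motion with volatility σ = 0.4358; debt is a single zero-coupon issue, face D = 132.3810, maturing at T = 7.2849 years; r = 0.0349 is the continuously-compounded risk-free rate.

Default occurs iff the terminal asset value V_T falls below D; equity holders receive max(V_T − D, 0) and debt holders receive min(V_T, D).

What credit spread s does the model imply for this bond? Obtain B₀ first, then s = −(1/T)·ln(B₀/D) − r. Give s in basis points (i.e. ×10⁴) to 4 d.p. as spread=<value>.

spread=195.3218

d₁ = [ln(V₀/D) + (r + σ²/2)T] / (σ√T)
   = [ln(386.1748/132.3810) + (0.0349 + 0.5·0.4358²)·7.2849] / (0.4358·√7.2849)
   = [1.070606 + 0.946023] / 1.176248 = 1.714459
d₂ = d₁ − σ√T = 1.714459 − 1.176248 = 0.538210
N(d₁) = 0.956778,  N(d₂) = 0.704784,  e^(−rT) = 0.775503
E₀ = V₀·N(d₁) − D·e^(−rT)·N(d₂)
   = 386.1748·0.956778 − 132.3810·0.775503·0.704784 = 297.128976
B₀ = V₀ − E₀ = 386.1748 − 297.128976 = 89.045824
spread = −(1/T)·ln(B₀/D) − r = −(1/7.2849)·ln(89.045824/132.3810) − 0.0349 = 0.01953218
in basis points: 0.01953218 × 10⁴ = 195.3218 bp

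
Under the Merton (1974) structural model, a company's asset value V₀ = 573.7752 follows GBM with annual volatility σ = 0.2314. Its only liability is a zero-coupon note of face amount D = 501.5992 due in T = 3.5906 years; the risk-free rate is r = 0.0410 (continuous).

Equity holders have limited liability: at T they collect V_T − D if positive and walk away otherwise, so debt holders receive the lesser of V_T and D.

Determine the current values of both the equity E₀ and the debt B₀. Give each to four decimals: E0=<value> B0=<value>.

d₁ = [ln(V₀/D) + (r + σ²/2)T] / (σ√T)
   = [ln(573.7752/501.5992) + (0.0410 + 0.5·0.2314²)·3.5906] / (0.2314·√3.5906)
   = [0.134436 + 0.243346] / 0.438477 = 0.861577
d₂ = d₁ − σ√T = 0.861577 − 0.438477 = 0.423100
N(d₁) = 0.805540,  N(d₂) = 0.663889,  e^(−rT) = 0.863109
E₀ = V₀·N(d₁) − D·e^(−rT)·N(d₂)
   = 573.7752·0.805540 − 501.5992·0.863109·0.663889 = 174.778300
B₀ = V₀ − E₀ = 573.7752 − 174.778300 = 398.996900

E0=174.7783 B0=398.9969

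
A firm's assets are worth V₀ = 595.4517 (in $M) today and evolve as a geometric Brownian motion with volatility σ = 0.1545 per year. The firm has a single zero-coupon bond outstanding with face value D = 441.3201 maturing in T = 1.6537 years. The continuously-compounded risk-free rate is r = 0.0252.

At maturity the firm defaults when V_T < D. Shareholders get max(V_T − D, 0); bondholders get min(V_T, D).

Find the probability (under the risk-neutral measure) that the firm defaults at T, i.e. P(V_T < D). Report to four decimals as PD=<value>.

d₁ = [ln(V₀/D) + (r + σ²/2)T] / (σ√T)
   = [ln(595.4517/441.3201) + (0.0252 + 0.5·0.1545²)·1.6537] / (0.1545·√1.6537)
   = [0.299550 + 0.061410] / 0.198681 = 1.816780
d₂ = d₁ − σ√T = 1.816780 − 0.198681 = 1.618099
risk-neutral PD = N(−d₂) = N(-1.618099) = 0.052821

PD=0.0528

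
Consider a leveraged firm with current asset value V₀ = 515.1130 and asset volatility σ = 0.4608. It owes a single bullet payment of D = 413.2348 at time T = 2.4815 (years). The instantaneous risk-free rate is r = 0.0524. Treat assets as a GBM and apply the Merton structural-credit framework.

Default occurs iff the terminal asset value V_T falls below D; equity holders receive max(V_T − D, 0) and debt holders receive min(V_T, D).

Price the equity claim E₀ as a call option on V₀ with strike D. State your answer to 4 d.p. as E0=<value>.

d₁ = [ln(V₀/D) + (r + σ²/2)T] / (σ√T)
   = [ln(515.1130/413.2348) + (0.0524 + 0.5·0.4608²)·2.4815] / (0.4608·√2.4815)
   = [0.220370 + 0.393487] / 0.725888 = 0.845664
d₂ = d₁ − σ√T = 0.845664 − 0.725888 = 0.119776
N(d₁) = 0.801130,  N(d₂) = 0.547670,  e^(−rT) = 0.878069
E₀ = V₀·N(d₁) − D·e^(−rT)·N(d₂)
   = 515.1130·0.801130 − 413.2348·0.878069·0.547670 = 213.951299

E0=213.9513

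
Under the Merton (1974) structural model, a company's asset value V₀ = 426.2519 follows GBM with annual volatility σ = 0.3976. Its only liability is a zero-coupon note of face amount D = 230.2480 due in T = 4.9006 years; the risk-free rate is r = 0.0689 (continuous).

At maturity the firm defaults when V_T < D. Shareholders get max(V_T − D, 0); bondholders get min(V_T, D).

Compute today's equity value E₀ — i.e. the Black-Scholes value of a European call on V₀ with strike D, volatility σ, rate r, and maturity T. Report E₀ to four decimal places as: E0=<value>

d₁ = [ln(V₀/D) + (r + σ²/2)T] / (σ√T)
   = [ln(426.2519/230.2480) + (0.0689 + 0.5·0.3976²)·4.9006] / (0.3976·√4.9006)
   = [0.615873 + 0.725009] / 0.880179 = 1.523420
d₂ = d₁ − σ√T = 1.523420 − 0.880179 = 0.643241
N(d₁) = 0.936173,  N(d₂) = 0.739966,  e^(−rT) = 0.713444
E₀ = V₀·N(d₁) − D·e^(−rT)·N(d₂)
   = 426.2519·0.936173 − 230.2480·0.713444·0.739966 = 277.492056

E0=277.4921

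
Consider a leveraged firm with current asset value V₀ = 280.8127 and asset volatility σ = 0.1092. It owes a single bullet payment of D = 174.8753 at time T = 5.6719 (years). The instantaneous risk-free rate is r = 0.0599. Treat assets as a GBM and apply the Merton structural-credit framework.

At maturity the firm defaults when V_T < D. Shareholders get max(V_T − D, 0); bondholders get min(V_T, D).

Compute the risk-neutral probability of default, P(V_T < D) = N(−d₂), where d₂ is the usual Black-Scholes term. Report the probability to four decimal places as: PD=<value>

PD=0.0014

d₁ = [ln(V₀/D) + (r + σ²/2)T] / (σ√T)
   = [ln(280.8127/174.8753) + (0.0599 + 0.5·0.1092²)·5.6719] / (0.1092·√5.6719)
   = [0.473615 + 0.373564] / 0.260068 = 3.257530
d₂ = d₁ − σ√T = 3.257530 − 0.260068 = 2.997462
risk-neutral PD = N(−d₂) = N(-2.997462) = 0.001361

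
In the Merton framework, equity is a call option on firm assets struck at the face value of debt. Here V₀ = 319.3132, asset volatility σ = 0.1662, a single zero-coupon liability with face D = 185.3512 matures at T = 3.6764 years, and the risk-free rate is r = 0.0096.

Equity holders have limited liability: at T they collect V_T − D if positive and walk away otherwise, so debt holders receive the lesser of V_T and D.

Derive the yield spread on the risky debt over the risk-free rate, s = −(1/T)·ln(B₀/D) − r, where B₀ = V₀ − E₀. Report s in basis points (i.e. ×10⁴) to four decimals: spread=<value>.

d₁ = [ln(V₀/D) + (r + σ²/2)T] / (σ√T)
   = [ln(319.3132/185.3512) + (0.0096 + 0.5·0.1662²)·3.6764] / (0.1662·√3.6764)
   = [0.543920 + 0.086069] / 0.318671 = 1.976927
d₂ = d₁ − σ√T = 1.976927 − 0.318671 = 1.658256
N(d₁) = 0.975975,  N(d₂) = 0.951367,  e^(−rT) = 0.965322
E₀ = V₀·N(d₁) − D·e^(−rT)·N(d₂)
   = 319.3132·0.975975 − 185.3512·0.965322·0.951367 = 141.419680
B₀ = V₀ − E₀ = 319.3132 − 141.419680 = 177.893520
spread = −(1/T)·ln(B₀/D) − r = −(1/3.6764)·ln(177.893520/185.3512) − 0.0096 = 0.00157050
in basis points: 0.00157050 × 10⁴ = 15.7050 bp

spread=15.7050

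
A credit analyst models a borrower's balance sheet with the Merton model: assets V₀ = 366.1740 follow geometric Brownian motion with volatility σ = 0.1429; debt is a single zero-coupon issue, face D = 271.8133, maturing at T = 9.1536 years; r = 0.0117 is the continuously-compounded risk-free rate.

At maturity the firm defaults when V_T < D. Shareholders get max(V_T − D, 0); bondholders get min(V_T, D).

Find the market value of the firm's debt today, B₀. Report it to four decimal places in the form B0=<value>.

d₁ = [ln(V₀/D) + (r + σ²/2)T] / (σ√T)
   = [ln(366.1740/271.8133) + (0.0117 + 0.5·0.1429²)·9.1536] / (0.1429·√9.1536)
   = [0.297993 + 0.200557] / 0.432343 = 1.153137
d₂ = d₁ − σ√T = 1.153137 − 0.432343 = 0.720794
N(d₁) = 0.875573,  N(d₂) = 0.764482,  e^(−rT) = 0.898438
E₀ = V₀·N(d₁) − D·e^(−rT)·N(d₂)
   = 366.1740·0.875573 − 271.8133·0.898438·0.764482 = 133.919808
B₀ = V₀ − E₀ = 366.1740 − 133.919808 = 232.254192

B0=232.2542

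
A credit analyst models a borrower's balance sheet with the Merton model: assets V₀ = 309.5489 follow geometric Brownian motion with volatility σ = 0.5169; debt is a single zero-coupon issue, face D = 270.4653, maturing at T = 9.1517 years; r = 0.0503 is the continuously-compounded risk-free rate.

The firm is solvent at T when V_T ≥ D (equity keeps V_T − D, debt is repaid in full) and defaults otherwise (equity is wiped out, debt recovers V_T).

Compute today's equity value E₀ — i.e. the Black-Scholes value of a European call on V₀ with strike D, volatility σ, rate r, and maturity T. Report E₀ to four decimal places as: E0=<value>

E0=212.8865

d₁ = [ln(V₀/D) + (r + σ²/2)T] / (σ√T)
   = [ln(309.5489/270.4653) + (0.0503 + 0.5·0.5169²)·9.1517] / (0.5169·√9.1517)
   = [0.134972 + 1.682932] / 1.563714 = 1.162555
d₂ = d₁ − σ√T = 1.162555 − 1.563714 = -0.401159
N(d₁) = 0.877495,  N(d₂) = 0.344151,  e^(−rT) = 0.631075
E₀ = V₀·N(d₁) − D·e^(−rT)·N(d₂)
   = 309.5489·0.877495 − 270.4653·0.631075·0.344151 = 212.886493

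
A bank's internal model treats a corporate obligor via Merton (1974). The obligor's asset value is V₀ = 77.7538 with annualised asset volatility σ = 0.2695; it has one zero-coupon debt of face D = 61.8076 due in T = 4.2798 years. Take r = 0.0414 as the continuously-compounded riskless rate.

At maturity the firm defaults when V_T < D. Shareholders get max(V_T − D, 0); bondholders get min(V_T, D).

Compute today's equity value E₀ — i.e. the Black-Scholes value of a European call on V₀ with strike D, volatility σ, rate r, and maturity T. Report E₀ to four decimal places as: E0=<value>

E0=30.6832

d₁ = [ln(V₀/D) + (r + σ²/2)T] / (σ√T)
   = [ln(77.7538/61.8076) + (0.0414 + 0.5·0.2695²)·4.2798] / (0.2695·√4.2798)
   = [0.229521 + 0.332605] / 0.557533 = 1.008239
d₂ = d₁ − σ√T = 1.008239 − 0.557533 = 0.450706
N(d₁) = 0.843330,  N(d₂) = 0.673899,  e^(−rT) = 0.837626
E₀ = V₀·N(d₁) − D·e^(−rT)·N(d₂)
   = 77.7538·0.843330 − 61.8076·0.837626·0.673899 = 30.683246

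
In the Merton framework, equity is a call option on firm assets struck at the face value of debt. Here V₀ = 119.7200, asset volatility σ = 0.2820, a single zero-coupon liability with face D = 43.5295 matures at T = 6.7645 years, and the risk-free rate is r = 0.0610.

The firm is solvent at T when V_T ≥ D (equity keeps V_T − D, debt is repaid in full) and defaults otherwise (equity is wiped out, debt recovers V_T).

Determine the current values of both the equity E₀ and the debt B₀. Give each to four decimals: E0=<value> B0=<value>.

d₁ = [ln(V₀/D) + (r + σ²/2)T] / (σ√T)
   = [ln(119.7200/43.5295) + (0.0610 + 0.5·0.2820²)·6.7645] / (0.2820·√6.7645)
   = [1.011717 + 0.681605] / 0.733444 = 2.308726
d₂ = d₁ − σ√T = 2.308726 − 0.733444 = 1.575282
N(d₁) = 0.989521,  N(d₂) = 0.942404,  e^(−rT) = 0.661904
E₀ = V₀·N(d₁) − D·e^(−rT)·N(d₂)
   = 119.7200·0.989521 − 43.5295·0.661904·0.942404 = 91.312517
B₀ = V₀ − E₀ = 119.7200 − 91.312517 = 28.407483

E0=91.3125 B0=28.4075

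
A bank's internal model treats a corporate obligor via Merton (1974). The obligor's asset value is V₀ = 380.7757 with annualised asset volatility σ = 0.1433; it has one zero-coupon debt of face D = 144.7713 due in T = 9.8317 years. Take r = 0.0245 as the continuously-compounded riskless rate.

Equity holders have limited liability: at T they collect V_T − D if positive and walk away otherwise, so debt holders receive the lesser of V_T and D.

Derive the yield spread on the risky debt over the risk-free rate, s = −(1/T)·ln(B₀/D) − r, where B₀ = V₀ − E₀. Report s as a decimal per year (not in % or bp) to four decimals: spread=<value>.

spread=0.0001

d₁ = [ln(V₀/D) + (r + σ²/2)T] / (σ√T)
   = [ln(380.7757/144.7713) + (0.0245 + 0.5·0.1433²)·9.8317] / (0.1433·√9.8317)
   = [0.967055 + 0.341823] / 0.449325 = 2.912989
d₂ = d₁ − σ√T = 2.912989 − 0.449325 = 2.463664
N(d₁) = 0.998210,  N(d₂) = 0.993124,  e^(−rT) = 0.785939
E₀ = V₀·N(d₁) − D·e^(−rT)·N(d₂)
   = 380.7757·0.998210 − 144.7713·0.785939·0.993124 = 267.095177
B₀ = V₀ − E₀ = 380.7757 − 267.095177 = 113.680523
spread = −(1/T)·ln(B₀/D) − r = −(1/9.8317)·ln(113.680523/144.7713) − 0.0245 = 0.00009017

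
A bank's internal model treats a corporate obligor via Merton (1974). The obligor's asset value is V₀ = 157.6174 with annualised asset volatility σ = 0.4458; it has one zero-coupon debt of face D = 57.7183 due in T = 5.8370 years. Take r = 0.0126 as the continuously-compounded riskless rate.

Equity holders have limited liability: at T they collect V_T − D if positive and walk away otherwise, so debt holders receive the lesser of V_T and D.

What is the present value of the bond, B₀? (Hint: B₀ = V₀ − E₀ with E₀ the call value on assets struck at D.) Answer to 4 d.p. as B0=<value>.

B0=46.1120

d₁ = [ln(V₀/D) + (r + σ²/2)T] / (σ√T)
   = [ln(157.6174/57.7183) + (0.0126 + 0.5·0.4458²)·5.8370] / (0.4458·√5.8370)
   = [1.004596 + 0.653562] / 1.077048 = 1.539540
d₂ = d₁ − σ√T = 1.539540 − 1.077048 = 0.462493
N(d₁) = 0.938164,  N(d₂) = 0.678136,  e^(−rT) = 0.929093
E₀ = V₀·N(d₁) − D·e^(−rT)·N(d₂)
   = 157.6174·0.938164 − 57.7183·0.929093·0.678136 = 111.505432
B₀ = V₀ − E₀ = 157.6174 − 111.505432 = 46.111968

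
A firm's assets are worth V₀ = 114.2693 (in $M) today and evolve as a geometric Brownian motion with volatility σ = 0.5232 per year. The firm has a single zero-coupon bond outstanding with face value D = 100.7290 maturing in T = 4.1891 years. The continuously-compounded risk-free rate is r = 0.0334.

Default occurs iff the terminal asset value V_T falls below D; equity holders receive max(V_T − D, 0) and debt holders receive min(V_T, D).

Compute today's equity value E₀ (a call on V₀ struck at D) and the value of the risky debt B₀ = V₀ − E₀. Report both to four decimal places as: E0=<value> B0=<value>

E0=55.6254 B0=58.6439

d₁ = [ln(V₀/D) + (r + σ²/2)T] / (σ√T)
   = [ln(114.2693/100.7290) + (0.0334 + 0.5·0.5232²)·4.1891] / (0.5232·√4.1891)
   = [0.126124 + 0.713274] / 1.070849 = 0.783863
d₂ = d₁ − σ√T = 0.783863 − 1.070849 = -0.286986
N(d₁) = 0.783440,  N(d₂) = 0.387062,  e^(−rT) = 0.869431
E₀ = V₀·N(d₁) − D·e^(−rT)·N(d₂)
   = 114.2693·0.783440 − 100.7290·0.869431·0.387062 = 55.625434
B₀ = V₀ − E₀ = 114.2693 − 55.625434 = 58.643866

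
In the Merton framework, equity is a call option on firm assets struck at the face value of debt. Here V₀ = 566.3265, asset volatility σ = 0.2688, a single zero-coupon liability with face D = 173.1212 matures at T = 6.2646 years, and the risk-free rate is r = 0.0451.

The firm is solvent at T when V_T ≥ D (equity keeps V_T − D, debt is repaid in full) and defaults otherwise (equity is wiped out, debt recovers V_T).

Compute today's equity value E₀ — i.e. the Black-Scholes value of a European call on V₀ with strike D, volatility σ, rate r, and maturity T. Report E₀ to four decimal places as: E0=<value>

E0=436.7154

d₁ = [ln(V₀/D) + (r + σ²/2)T] / (σ√T)
   = [ln(566.3265/173.1212) + (0.0451 + 0.5·0.2688²)·6.2646] / (0.2688·√6.2646)
   = [1.185179 + 0.508853] / 0.672784 = 2.517941
d₂ = d₁ − σ√T = 2.517941 − 0.672784 = 1.845157
N(d₁) = 0.994098,  N(d₂) = 0.967493,  e^(−rT) = 0.753871
E₀ = V₀·N(d₁) − D·e^(−rT)·N(d₂)
   = 566.3265·0.994098 − 173.1212·0.753871·0.967493 = 436.715404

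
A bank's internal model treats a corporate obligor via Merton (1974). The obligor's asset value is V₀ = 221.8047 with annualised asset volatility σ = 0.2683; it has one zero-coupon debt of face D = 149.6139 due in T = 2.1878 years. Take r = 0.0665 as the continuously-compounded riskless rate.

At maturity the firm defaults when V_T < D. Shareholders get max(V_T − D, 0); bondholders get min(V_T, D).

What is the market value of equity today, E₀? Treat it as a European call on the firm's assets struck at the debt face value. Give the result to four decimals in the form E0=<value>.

d₁ = [ln(V₀/D) + (r + σ²/2)T] / (σ√T)
   = [ln(221.8047/149.6139) + (0.0665 + 0.5·0.2683²)·2.1878] / (0.2683·√2.1878)
   = [0.393739 + 0.224233] / 0.396848 = 1.557200
d₂ = d₁ − σ√T = 1.557200 − 0.396848 = 1.160352
N(d₁) = 0.940289,  N(d₂) = 0.877047,  e^(−rT) = 0.864600
E₀ = V₀·N(d₁) − D·e^(−rT)·N(d₂)
   = 221.8047·0.940289 − 149.6139·0.864600·0.877047 = 95.108980

E0=95.1090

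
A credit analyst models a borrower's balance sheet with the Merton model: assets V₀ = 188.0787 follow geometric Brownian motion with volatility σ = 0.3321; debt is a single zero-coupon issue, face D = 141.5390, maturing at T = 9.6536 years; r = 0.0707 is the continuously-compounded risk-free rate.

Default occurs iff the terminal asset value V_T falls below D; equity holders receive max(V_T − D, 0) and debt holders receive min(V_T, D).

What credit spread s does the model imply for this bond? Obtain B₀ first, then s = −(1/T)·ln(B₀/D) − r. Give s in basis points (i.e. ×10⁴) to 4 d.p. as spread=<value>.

spread=161.7569

d₁ = [ln(V₀/D) + (r + σ²/2)T] / (σ√T)
   = [ln(188.0787/141.5390) + (0.0707 + 0.5·0.3321²)·9.6536] / (0.3321·√9.6536)
   = [0.284285 + 1.214859] / 1.031843 = 1.452881
d₂ = d₁ − σ√T = 1.452881 − 1.031843 = 0.421038
N(d₁) = 0.926872,  N(d₂) = 0.663136,  e^(−rT) = 0.505347
E₀ = V₀·N(d₁) − D·e^(−rT)·N(d₂)
   = 188.0787·0.926872 − 141.5390·0.505347·0.663136 = 126.893085
B₀ = V₀ − E₀ = 188.0787 − 126.893085 = 61.185615
spread = −(1/T)·ln(B₀/D) − r = −(1/9.6536)·ln(61.185615/141.5390) − 0.0707 = 0.01617569
in basis points: 0.01617569 × 10⁴ = 161.7569 bp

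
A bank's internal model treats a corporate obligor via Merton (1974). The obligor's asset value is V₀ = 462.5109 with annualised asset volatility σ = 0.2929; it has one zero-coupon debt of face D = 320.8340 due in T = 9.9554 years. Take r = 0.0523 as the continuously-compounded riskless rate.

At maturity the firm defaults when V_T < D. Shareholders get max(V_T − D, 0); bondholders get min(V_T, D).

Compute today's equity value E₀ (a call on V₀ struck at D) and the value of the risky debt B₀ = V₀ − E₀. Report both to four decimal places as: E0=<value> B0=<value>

d₁ = [ln(V₀/D) + (r + σ²/2)T] / (σ√T)
   = [ln(462.5109/320.8340) + (0.0523 + 0.5·0.2929²)·9.9554] / (0.2929·√9.9554)
   = [0.365746 + 0.947706] / 0.924163 = 1.421234
d₂ = d₁ − σ√T = 1.421234 − 0.924163 = 0.497071
N(d₁) = 0.922376,  N(d₂) = 0.690430,  e^(−rT) = 0.594124
E₀ = V₀·N(d₁) − D·e^(−rT)·N(d₂)
   = 462.5109·0.922376 − 320.8340·0.594124·0.690430 = 295.002294
B₀ = V₀ − E₀ = 462.5109 − 295.002294 = 167.508606

E0=295.0023 B0=167.5086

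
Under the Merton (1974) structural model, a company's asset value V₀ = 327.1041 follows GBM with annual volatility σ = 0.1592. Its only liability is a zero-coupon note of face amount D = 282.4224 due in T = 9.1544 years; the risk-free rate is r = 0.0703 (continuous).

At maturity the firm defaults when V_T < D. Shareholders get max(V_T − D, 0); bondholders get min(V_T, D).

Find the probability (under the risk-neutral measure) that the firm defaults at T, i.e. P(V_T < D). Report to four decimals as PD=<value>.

d₁ = [ln(V₀/D) + (r + σ²/2)T] / (σ√T)
   = [ln(327.1041/282.4224) + (0.0703 + 0.5·0.1592²)·9.1544] / (0.1592·√9.1544)
   = [0.146875 + 0.759562] / 0.481679 = 1.881826
d₂ = d₁ − σ√T = 1.881826 − 0.481679 = 1.400146
risk-neutral PD = N(−d₂) = N(-1.400146) = 0.080735

PD=0.0807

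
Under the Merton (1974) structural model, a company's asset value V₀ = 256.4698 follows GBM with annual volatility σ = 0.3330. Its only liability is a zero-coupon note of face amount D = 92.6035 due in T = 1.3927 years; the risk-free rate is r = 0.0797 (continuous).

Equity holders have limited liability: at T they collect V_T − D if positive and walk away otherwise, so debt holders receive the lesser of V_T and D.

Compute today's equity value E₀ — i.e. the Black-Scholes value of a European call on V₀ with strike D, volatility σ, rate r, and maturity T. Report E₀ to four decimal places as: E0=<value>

d₁ = [ln(V₀/D) + (r + σ²/2)T] / (σ√T)
   = [ln(256.4698/92.6035) + (0.0797 + 0.5·0.3330²)·1.3927] / (0.3330·√1.3927)
   = [1.018684 + 0.188216] / 0.392982 = 3.071130
d₂ = d₁ − σ√T = 3.071130 − 0.392982 = 2.678147
N(d₁) = 0.998934,  N(d₂) = 0.996298,  e^(−rT) = 0.894940
E₀ = V₀·N(d₁) − D·e^(−rT)·N(d₂)
   = 256.4698·0.998934 − 92.6035·0.894940·0.996298 = 173.628491

E0=173.6285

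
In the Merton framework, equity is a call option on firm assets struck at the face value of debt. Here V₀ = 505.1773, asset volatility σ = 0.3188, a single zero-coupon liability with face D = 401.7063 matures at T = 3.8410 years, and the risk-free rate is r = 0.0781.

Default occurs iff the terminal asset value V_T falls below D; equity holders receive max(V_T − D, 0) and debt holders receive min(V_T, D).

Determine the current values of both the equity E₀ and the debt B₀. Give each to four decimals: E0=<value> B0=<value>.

E0=233.5962 B0=271.5811

d₁ = [ln(V₀/D) + (r + σ²/2)T] / (σ√T)
   = [ln(505.1773/401.7063) + (0.0781 + 0.5·0.3188²)·3.8410] / (0.3188·√3.8410)
   = [0.229188 + 0.495169] / 0.624799 = 1.159344
d₂ = d₁ − σ√T = 1.159344 − 0.624799 = 0.534545
N(d₁) = 0.876842,  N(d₂) = 0.703518,  e^(−rT) = 0.740831
E₀ = V₀·N(d₁) − D·e^(−rT)·N(d₂)
   = 505.1773·0.876842 − 401.7063·0.740831·0.703518 = 233.596158
B₀ = V₀ − E₀ = 505.1773 − 233.596158 = 271.581142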